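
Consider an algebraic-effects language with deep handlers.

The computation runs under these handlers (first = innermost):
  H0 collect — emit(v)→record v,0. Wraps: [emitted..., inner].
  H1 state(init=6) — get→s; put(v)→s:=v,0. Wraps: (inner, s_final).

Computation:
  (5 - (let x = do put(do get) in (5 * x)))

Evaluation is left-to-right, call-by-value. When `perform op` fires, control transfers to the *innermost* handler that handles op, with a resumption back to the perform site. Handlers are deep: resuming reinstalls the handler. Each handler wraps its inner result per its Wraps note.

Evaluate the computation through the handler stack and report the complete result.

Answer: ([5], 6)

Evaluation trace:
get @ H1 ⇒ 6
put(6) @ H1 ⇒ s:=6
H0 returns [5]
H1 returns ([5], 6)
= ([5], 6)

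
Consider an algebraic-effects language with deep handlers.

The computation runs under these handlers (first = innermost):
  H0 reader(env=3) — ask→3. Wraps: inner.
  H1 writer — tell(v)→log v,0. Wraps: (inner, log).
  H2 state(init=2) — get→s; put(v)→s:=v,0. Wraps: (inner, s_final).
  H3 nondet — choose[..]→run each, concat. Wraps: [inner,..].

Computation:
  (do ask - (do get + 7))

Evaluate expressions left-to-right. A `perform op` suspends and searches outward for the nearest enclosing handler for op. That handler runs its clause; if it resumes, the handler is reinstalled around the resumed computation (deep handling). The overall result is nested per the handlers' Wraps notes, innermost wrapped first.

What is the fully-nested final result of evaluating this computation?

Evaluation trace:
ask @ H0 ⇒ 3
get @ H2 ⇒ 2
H0 returns -6
H1 returns (-6, ())
H2 returns ((-6, ()), 2)
H3 returns [((-6, ()), 2)]
= [((-6, ()), 2)]

Answer: [((-6, ()), 2)]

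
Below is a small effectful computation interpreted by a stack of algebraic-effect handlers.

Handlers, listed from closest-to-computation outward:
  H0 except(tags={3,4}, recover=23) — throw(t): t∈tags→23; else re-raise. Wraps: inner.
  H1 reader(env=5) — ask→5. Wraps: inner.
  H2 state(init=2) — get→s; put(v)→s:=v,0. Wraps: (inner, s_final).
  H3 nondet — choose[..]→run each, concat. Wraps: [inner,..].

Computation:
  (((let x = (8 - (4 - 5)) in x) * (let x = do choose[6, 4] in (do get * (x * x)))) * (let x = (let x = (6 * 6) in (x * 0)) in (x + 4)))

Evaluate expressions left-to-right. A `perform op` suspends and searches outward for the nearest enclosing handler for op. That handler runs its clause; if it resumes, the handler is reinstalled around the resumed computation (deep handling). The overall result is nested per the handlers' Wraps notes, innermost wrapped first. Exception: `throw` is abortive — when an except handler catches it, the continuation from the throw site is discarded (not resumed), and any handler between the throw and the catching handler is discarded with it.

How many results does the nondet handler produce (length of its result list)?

Evaluation trace:
choose[6, 4] @ H3
  branch[0] choose=6:
    get @ H2 ⇒ 2
    H0 returns 2592
    H1 returns 2592
    H2 returns (2592, 2)
    H3 returns [(2592, 2)]
  branch[1] choose=4:
    get @ H2 ⇒ 2
    H0 returns 1152
    H1 returns 1152
    H2 returns (1152, 2)
    H3 returns [(1152, 2)]
= [(2592, 2), (1152, 2)]

Answer: 2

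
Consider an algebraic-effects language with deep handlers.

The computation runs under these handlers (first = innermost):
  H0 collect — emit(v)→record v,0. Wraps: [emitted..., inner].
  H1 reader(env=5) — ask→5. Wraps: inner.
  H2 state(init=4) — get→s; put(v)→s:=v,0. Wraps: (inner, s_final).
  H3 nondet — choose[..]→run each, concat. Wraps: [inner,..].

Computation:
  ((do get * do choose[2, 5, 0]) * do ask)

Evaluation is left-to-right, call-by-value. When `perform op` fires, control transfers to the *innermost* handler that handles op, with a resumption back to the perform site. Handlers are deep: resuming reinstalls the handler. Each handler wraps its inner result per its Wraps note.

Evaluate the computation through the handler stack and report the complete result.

Working:
get @ H2 ⇒ 4
choose[2, 5, 0] @ H3
  branch[0] choose=2:
    ask @ H1 ⇒ 5
    H0 returns [40]
    H1 returns [40]
    H2 returns ([40], 4)
    H3 returns [([40], 4)]
  branch[1] choose=5:
    ask @ H1 ⇒ 5
    H0 returns [100]
    H1 returns [100]
    H2 returns ([100], 4)
    H3 returns [([100], 4)]
  branch[2] choose=0:
    ask @ H1 ⇒ 5
    H0 returns [0]
    H1 returns [0]
    H2 returns ([0], 4)
    H3 returns [([0], 4)]
= [([40], 4), ([100], 4), ([0], 4)]

Answer: [([40], 4), ([100], 4), ([0], 4)]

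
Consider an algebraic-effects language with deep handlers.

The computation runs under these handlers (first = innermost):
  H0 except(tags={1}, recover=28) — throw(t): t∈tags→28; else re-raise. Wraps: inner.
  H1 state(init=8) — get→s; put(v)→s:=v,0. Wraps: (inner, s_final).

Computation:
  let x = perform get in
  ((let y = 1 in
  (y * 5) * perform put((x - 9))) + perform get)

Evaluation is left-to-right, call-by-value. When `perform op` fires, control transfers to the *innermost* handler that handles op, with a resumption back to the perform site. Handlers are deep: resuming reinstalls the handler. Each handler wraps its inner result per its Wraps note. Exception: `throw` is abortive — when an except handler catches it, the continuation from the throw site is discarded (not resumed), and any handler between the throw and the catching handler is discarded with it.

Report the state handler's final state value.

Answer: -1

Evaluation trace:
get @ H1 ⇒ 8
put(-1) @ H1 ⇒ s:=-1
get @ H1 ⇒ -1
H0 returns -1
H1 returns (-1, -1)
= (-1, -1)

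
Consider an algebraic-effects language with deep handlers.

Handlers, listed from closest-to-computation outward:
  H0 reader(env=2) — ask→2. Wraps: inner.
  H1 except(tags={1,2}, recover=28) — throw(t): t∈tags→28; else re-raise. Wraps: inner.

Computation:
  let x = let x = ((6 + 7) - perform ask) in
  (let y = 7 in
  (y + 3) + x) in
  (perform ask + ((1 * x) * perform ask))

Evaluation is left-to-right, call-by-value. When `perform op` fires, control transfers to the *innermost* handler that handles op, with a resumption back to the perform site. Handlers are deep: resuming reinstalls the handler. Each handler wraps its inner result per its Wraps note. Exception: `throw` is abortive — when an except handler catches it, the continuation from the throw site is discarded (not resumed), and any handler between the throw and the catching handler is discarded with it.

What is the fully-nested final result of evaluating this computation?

Answer: 44

Working:
ask @ H0 ⇒ 2
ask @ H0 ⇒ 2
ask @ H0 ⇒ 2
H0 returns 44
H1 returns 44
= 44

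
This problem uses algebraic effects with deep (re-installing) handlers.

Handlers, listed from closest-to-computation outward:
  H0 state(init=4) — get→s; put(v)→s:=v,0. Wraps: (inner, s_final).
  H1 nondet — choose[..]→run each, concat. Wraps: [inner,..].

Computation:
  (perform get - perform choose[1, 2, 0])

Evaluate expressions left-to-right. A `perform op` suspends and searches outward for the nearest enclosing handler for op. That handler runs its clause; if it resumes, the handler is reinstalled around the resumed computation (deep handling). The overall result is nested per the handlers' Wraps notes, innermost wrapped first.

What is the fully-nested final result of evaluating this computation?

Working:
get @ H0 ⇒ 4
choose[1, 2, 0] @ H1
  branch[0] choose=1:
    H0 returns (3, 4)
    H1 returns [(3, 4)]
  branch[1] choose=2:
    H0 returns (2, 4)
    H1 returns [(2, 4)]
  branch[2] choose=0:
    H0 returns (4, 4)
    H1 returns [(4, 4)]
= [(3, 4), (2, 4), (4, 4)]

Answer: [(3, 4), (2, 4), (4, 4)]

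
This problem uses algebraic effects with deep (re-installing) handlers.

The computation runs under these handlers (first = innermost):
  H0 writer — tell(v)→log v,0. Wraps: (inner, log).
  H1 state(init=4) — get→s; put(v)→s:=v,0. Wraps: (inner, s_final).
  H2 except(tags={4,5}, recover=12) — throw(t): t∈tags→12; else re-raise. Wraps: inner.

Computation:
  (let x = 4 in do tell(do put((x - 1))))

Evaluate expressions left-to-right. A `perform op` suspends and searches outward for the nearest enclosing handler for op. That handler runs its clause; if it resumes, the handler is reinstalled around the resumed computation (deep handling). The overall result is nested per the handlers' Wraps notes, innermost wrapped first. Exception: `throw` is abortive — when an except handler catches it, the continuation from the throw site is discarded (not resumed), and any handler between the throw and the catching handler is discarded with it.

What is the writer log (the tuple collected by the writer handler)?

Working:
put(3) @ H1 ⇒ s:=3
tell(0) @ H0 ⇒ log+=0
H0 returns (0, (0))
H1 returns ((0, (0)), 3)
H2 returns ((0, (0)), 3)
= ((0, (0)), 3)

Answer: (0)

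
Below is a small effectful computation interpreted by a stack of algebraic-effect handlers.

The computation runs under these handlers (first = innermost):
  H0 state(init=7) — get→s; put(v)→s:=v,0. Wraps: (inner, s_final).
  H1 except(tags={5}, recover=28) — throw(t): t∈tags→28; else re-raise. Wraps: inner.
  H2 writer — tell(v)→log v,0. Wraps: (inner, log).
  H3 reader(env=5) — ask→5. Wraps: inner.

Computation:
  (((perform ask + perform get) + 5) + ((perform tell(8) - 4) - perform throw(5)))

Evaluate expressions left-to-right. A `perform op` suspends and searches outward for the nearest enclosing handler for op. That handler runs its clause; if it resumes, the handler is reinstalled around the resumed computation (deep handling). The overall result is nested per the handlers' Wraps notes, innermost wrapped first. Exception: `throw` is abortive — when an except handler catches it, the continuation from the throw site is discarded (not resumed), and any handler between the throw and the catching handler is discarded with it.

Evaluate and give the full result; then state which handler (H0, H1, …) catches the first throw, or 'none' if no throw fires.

Answer: (28, (8)) ; first throw caught by: H1

Evaluation trace:
ask @ H3 ⇒ 5
get @ H0 ⇒ 7
tell(8) @ H2 ⇒ log+=8
throw(5) @ H1 caught ⇒ 28
H2 returns (28, (8))
H3 returns (28, (8))
= (28, (8))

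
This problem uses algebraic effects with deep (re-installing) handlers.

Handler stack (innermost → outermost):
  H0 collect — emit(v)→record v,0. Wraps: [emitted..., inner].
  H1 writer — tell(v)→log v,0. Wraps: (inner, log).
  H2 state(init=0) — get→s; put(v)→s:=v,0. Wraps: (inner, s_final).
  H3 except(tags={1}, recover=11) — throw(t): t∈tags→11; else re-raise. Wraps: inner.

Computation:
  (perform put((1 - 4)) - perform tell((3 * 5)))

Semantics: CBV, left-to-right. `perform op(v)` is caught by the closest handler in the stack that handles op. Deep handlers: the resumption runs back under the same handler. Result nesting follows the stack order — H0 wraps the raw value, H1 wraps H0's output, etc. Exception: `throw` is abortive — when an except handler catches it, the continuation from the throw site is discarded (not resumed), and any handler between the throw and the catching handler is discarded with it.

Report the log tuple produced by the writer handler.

Evaluation trace:
put(-3) @ H2 ⇒ s:=-3
tell(15) @ H1 ⇒ log+=15
H0 returns [0]
H1 returns ([0], (15))
H2 returns (([0], (15)), -3)
H3 returns (([0], (15)), -3)
= (([0], (15)), -3)

Answer: (15)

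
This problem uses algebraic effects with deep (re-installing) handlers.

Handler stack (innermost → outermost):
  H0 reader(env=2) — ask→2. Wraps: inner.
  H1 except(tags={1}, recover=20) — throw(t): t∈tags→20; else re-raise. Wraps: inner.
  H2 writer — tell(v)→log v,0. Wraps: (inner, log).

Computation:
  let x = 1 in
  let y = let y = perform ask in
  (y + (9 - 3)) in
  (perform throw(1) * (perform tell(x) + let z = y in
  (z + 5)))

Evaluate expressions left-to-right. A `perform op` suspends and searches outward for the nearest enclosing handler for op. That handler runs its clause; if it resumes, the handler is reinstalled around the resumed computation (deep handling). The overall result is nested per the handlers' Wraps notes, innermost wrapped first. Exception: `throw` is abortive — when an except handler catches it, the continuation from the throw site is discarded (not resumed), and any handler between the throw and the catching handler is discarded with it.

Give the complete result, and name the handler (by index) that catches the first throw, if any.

Answer: (20, ()) ; first throw caught by: H1

Working:
ask @ H0 ⇒ 2
throw(1) @ H1 caught ⇒ 20
H2 returns (20, ())
= (20, ())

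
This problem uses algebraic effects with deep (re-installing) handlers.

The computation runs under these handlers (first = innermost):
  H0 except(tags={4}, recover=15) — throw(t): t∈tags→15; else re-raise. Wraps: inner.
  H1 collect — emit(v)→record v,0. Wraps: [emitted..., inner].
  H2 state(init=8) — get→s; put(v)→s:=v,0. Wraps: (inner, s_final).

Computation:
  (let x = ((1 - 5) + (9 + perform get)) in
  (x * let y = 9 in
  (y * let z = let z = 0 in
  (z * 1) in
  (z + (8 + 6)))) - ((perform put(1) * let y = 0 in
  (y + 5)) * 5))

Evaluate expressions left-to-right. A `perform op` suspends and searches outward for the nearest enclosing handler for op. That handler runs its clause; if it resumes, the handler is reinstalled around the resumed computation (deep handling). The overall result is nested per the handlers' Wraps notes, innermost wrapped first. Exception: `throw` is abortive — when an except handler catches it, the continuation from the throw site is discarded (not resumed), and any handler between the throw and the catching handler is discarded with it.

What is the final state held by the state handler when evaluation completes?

Answer: 1

Working:
get @ H2 ⇒ 8
put(1) @ H2 ⇒ s:=1
H0 returns 1638
H1 returns [1638]
H2 returns ([1638], 1)
= ([1638], 1)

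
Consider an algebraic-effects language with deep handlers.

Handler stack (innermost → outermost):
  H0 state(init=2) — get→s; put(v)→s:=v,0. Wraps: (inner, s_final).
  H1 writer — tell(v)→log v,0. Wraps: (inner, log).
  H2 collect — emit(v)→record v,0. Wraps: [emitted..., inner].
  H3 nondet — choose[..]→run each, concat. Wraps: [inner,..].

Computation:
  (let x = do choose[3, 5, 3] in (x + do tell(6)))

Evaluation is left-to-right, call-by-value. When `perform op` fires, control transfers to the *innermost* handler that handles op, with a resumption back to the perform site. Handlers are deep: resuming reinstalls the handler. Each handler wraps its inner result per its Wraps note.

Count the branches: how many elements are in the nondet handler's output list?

Evaluation trace:
choose[3, 5, 3] @ H3
  branch[0] choose=3:
    tell(6) @ H1 ⇒ log+=6
    H0 returns (3, 2)
    H1 returns ((3, 2), (6))
    H2 returns [((3, 2), (6))]
    H3 returns [[((3, 2), (6))]]
  branch[1] choose=5:
    tell(6) @ H1 ⇒ log+=6
    H0 returns (5, 2)
    H1 returns ((5, 2), (6))
    H2 returns [((5, 2), (6))]
    H3 returns [[((5, 2), (6))]]
  branch[2] choose=3:
    tell(6) @ H1 ⇒ log+=6
    H0 returns (3, 2)
    H1 returns ((3, 2), (6))
    H2 returns [((3, 2), (6))]
    H3 returns [[((3, 2), (6))]]
= [[((3, 2), (6))], [((5, 2), (6))], [((3, 2), (6))]]

Answer: 3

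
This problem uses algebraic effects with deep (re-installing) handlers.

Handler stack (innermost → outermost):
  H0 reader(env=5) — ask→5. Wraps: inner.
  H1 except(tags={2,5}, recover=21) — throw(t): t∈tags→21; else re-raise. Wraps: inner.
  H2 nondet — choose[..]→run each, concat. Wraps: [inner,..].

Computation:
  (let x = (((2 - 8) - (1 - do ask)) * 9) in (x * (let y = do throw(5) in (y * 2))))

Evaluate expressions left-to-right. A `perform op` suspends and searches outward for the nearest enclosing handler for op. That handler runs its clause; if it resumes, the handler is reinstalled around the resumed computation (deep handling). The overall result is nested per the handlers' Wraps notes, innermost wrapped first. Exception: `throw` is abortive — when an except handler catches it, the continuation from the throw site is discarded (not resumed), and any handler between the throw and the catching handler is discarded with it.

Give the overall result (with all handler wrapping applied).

Evaluation trace:
ask @ H0 ⇒ 5
throw(5) @ H1 caught ⇒ 21
H2 returns [21]
= [21]

Answer: [21]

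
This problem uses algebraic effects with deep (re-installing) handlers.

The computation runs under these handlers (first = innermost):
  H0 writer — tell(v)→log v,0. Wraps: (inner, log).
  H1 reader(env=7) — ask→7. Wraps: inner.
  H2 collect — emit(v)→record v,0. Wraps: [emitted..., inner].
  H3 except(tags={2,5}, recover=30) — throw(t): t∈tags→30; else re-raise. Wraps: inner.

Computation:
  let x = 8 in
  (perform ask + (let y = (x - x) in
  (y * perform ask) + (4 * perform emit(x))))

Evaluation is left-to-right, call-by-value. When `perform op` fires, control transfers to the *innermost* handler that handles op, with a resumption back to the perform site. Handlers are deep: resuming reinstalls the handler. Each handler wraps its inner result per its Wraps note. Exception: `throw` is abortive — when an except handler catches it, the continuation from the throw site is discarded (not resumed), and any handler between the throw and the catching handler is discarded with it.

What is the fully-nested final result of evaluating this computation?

Answer: [8, (7, ())]

Working:
ask @ H1 ⇒ 7
ask @ H1 ⇒ 7
emit(8) @ H2 ⇒ out+=8
H0 returns (7, ())
H1 returns (7, ())
H2 returns [8, (7, ())]
H3 returns [8, (7, ())]
= [8, (7, ())]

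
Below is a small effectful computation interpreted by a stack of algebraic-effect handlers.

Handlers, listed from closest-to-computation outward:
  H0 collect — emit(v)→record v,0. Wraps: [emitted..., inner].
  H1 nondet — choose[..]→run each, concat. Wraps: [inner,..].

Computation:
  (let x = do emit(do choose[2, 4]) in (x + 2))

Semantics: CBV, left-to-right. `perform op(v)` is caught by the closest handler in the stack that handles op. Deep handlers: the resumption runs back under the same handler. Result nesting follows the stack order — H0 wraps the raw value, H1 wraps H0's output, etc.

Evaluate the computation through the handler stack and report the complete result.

Step-by-step:
choose[2, 4] @ H1
  branch[0] choose=2:
    emit(2) @ H0 ⇒ out+=2
    H0 returns [2, 2]
    H1 returns [[2, 2]]
  branch[1] choose=4:
    emit(4) @ H0 ⇒ out+=4
    H0 returns [4, 2]
    H1 returns [[4, 2]]
= [[2, 2], [4, 2]]

Answer: [[2, 2], [4, 2]]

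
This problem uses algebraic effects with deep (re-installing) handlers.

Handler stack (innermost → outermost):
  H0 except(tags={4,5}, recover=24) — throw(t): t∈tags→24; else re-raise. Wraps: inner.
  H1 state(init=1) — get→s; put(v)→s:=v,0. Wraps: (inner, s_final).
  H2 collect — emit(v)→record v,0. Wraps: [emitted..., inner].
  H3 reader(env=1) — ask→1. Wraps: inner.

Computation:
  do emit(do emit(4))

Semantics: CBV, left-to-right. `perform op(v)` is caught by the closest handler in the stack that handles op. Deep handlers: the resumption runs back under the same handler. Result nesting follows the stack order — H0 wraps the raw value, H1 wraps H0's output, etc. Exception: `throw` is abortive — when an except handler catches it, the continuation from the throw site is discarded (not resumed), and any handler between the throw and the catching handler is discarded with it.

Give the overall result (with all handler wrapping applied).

Evaluation trace:
emit(4) @ H2 ⇒ out+=4
emit(0) @ H2 ⇒ out+=0
H0 returns 0
H1 returns (0, 1)
H2 returns [4, 0, (0, 1)]
H3 returns [4, 0, (0, 1)]
= [4, 0, (0, 1)]

Answer: [4, 0, (0, 1)]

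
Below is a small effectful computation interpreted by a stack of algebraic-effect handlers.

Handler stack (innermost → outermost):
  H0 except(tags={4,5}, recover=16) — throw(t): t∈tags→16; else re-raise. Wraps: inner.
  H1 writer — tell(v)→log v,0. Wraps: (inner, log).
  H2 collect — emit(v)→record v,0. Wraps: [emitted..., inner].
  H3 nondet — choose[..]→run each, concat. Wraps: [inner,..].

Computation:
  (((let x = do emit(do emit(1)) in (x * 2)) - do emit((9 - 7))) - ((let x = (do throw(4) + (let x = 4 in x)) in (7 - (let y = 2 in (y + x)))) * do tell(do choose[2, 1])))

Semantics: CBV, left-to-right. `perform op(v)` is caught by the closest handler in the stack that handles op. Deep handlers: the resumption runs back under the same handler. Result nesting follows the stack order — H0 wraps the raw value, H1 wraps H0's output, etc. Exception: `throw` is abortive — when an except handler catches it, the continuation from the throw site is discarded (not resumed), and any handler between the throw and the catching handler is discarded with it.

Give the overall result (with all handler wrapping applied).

Answer: [[1, 0, 2, (16, ())]]

Working:
emit(1) @ H2 ⇒ out+=1
emit(0) @ H2 ⇒ out+=0
emit(2) @ H2 ⇒ out+=2
throw(4) @ H0 caught ⇒ 16
H1 returns (16, ())
H2 returns [1, 0, 2, (16, ())]
H3 returns [[1, 0, 2, (16, ())]]
= [[1, 0, 2, (16, ())]]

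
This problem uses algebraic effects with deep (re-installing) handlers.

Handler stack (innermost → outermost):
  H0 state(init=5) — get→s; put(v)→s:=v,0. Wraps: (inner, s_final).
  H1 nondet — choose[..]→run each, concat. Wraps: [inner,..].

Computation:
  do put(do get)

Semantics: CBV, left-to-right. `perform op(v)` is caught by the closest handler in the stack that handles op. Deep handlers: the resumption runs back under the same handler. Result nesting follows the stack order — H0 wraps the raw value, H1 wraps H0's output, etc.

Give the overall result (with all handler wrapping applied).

Answer: [(0, 5)]

Step-by-step:
get @ H0 ⇒ 5
put(5) @ H0 ⇒ s:=5
H0 returns (0, 5)
H1 returns [(0, 5)]
= [(0, 5)]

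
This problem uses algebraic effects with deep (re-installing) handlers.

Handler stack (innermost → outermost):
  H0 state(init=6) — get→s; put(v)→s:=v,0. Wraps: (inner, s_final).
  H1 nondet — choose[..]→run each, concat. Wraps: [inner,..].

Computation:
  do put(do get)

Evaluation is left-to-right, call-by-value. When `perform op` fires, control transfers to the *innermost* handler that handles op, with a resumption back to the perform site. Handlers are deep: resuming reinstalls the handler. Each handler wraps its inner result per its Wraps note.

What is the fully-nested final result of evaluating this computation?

Answer: [(0, 6)]

Step-by-step:
get @ H0 ⇒ 6
put(6) @ H0 ⇒ s:=6
H0 returns (0, 6)
H1 returns [(0, 6)]
= [(0, 6)]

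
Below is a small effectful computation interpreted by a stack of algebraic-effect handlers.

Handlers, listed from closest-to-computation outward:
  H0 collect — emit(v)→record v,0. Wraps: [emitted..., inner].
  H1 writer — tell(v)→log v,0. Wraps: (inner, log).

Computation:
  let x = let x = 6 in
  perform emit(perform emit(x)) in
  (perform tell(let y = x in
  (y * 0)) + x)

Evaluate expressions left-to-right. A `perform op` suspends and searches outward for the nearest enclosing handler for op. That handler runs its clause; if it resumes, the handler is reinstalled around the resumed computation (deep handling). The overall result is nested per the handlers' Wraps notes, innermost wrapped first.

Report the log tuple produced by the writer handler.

Answer: (0)

Evaluation trace:
emit(6) @ H0 ⇒ out+=6
emit(0) @ H0 ⇒ out+=0
tell(0) @ H1 ⇒ log+=0
H0 returns [6, 0, 0]
H1 returns ([6, 0, 0], (0))
= ([6, 0, 0], (0))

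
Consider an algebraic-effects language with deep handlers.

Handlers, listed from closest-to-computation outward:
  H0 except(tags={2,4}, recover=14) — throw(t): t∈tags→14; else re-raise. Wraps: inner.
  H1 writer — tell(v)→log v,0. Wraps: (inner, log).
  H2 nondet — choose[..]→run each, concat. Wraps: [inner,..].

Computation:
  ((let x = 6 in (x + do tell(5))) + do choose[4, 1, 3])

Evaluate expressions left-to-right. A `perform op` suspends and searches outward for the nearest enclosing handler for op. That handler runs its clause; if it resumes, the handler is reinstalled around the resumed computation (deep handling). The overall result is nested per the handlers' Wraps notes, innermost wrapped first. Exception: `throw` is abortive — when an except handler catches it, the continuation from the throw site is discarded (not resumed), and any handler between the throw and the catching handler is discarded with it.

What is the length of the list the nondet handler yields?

Working:
tell(5) @ H1 ⇒ log+=5
choose[4, 1, 3] @ H2
  branch[0] choose=4:
    H0 returns 10
    H1 returns (10, (5))
    H2 returns [(10, (5))]
  branch[1] choose=1:
    H0 returns 7
    H1 returns (7, (5))
    H2 returns [(7, (5))]
  branch[2] choose=3:
    H0 returns 9
    H1 returns (9, (5))
    H2 returns [(9, (5))]
= [(10, (5)), (7, (5)), (9, (5))]

Answer: 3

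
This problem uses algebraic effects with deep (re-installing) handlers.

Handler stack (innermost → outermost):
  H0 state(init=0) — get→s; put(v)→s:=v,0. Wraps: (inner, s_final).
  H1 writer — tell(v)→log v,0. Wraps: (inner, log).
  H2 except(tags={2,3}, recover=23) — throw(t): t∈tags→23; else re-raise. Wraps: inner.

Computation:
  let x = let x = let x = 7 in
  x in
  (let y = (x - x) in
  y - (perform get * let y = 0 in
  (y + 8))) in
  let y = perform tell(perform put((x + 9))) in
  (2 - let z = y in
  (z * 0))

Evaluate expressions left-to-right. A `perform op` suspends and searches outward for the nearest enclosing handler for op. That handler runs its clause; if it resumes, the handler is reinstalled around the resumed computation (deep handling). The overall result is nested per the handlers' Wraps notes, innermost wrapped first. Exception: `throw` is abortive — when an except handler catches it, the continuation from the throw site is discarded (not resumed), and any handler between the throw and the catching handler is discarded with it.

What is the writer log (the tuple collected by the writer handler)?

Answer: (0)

Step-by-step:
get @ H0 ⇒ 0
put(9) @ H0 ⇒ s:=9
tell(0) @ H1 ⇒ log+=0
H0 returns (2, 9)
H1 returns ((2, 9), (0))
H2 returns ((2, 9), (0))
= ((2, 9), (0))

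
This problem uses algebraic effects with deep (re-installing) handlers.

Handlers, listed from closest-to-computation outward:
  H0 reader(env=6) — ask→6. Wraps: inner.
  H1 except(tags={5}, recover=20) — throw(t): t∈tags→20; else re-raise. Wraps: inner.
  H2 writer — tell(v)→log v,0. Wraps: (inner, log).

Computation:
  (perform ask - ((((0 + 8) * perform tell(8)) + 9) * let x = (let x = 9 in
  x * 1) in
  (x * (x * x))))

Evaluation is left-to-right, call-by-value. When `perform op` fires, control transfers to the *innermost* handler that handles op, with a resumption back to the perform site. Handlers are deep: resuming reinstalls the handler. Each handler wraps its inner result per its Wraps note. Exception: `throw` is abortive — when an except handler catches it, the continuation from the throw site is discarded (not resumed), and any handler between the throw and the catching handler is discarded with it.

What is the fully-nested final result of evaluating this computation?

Step-by-step:
ask @ H0 ⇒ 6
tell(8) @ H2 ⇒ log+=8
H0 returns -6555
H1 returns -6555
H2 returns (-6555, (8))
= (-6555, (8))

Answer: (-6555, (8))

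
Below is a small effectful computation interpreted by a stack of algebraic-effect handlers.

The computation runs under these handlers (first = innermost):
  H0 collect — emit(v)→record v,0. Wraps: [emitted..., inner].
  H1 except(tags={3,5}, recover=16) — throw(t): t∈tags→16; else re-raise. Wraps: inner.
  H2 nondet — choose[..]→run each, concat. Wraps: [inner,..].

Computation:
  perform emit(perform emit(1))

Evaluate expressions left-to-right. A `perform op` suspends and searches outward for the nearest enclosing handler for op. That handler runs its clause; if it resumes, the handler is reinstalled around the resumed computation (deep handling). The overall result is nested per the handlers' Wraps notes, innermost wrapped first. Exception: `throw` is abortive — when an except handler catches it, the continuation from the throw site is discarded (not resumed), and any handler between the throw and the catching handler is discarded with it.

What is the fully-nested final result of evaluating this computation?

Answer: [[1, 0, 0]]

Evaluation trace:
emit(1) @ H0 ⇒ out+=1
emit(0) @ H0 ⇒ out+=0
H0 returns [1, 0, 0]
H1 returns [1, 0, 0]
H2 returns [[1, 0, 0]]
= [[1, 0, 0]]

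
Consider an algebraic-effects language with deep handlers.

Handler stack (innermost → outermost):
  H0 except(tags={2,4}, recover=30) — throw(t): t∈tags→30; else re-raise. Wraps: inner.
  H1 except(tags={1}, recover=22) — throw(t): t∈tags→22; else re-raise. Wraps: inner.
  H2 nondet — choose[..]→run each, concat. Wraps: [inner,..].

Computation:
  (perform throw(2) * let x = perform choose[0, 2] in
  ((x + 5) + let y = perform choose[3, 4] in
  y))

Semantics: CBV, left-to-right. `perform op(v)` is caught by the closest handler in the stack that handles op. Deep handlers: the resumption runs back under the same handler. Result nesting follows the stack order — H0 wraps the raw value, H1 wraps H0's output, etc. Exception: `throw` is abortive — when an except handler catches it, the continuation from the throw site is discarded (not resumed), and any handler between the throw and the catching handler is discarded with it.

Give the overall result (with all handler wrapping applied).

Answer: [30]

Working:
throw(2) @ H0 caught ⇒ 30
H1 returns 30
H2 returns [30]
= [30]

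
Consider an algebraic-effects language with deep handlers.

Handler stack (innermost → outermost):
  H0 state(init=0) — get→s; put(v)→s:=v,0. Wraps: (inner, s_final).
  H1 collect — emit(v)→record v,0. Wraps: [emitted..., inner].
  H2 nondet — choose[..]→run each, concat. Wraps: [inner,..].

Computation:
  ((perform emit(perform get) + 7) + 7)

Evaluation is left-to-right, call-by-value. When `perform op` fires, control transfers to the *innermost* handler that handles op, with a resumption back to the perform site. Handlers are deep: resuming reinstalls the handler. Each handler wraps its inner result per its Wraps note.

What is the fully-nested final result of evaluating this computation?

Answer: [[0, (14, 0)]]

Evaluation trace:
get @ H0 ⇒ 0
emit(0) @ H1 ⇒ out+=0
H0 returns (14, 0)
H1 returns [0, (14, 0)]
H2 returns [[0, (14, 0)]]
= [[0, (14, 0)]]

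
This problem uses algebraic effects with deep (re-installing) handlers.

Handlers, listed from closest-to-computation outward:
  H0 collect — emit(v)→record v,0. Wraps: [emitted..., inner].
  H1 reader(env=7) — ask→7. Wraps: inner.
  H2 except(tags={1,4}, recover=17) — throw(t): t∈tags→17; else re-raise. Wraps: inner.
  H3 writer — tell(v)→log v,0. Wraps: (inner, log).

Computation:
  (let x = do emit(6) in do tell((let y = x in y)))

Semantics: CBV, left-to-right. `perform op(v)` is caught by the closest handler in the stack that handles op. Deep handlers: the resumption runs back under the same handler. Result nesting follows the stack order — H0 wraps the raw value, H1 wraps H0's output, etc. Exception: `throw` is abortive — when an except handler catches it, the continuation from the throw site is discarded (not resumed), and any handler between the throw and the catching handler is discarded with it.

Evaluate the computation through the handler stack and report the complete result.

Working:
emit(6) @ H0 ⇒ out+=6
tell(0) @ H3 ⇒ log+=0
H0 returns [6, 0]
H1 returns [6, 0]
H2 returns [6, 0]
H3 returns ([6, 0], (0))
= ([6, 0], (0))

Answer: ([6, 0], (0))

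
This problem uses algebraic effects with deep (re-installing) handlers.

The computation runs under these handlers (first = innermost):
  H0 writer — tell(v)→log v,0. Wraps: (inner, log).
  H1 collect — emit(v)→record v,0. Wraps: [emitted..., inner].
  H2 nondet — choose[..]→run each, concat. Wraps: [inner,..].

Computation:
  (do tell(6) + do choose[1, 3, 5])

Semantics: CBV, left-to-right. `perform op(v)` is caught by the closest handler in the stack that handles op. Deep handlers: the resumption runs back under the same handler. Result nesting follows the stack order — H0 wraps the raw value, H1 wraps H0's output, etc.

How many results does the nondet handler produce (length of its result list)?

Step-by-step:
tell(6) @ H0 ⇒ log+=6
choose[1, 3, 5] @ H2
  branch[0] choose=1:
    H0 returns (1, (6))
    H1 returns [(1, (6))]
    H2 returns [[(1, (6))]]
  branch[1] choose=3:
    H0 returns (3, (6))
    H1 returns [(3, (6))]
    H2 returns [[(3, (6))]]
  branch[2] choose=5:
    H0 returns (5, (6))
    H1 returns [(5, (6))]
    H2 returns [[(5, (6))]]
= [[(1, (6))], [(3, (6))], [(5, (6))]]

Answer: 3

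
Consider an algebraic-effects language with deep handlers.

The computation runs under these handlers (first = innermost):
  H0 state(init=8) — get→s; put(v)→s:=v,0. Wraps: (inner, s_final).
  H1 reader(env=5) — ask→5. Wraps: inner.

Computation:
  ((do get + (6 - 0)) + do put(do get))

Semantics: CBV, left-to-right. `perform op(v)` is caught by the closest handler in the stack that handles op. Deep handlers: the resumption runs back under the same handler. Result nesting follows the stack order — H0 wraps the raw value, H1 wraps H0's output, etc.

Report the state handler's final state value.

Answer: 8

Evaluation trace:
get @ H0 ⇒ 8
get @ H0 ⇒ 8
put(8) @ H0 ⇒ s:=8
H0 returns (14, 8)
H1 returns (14, 8)
= (14, 8)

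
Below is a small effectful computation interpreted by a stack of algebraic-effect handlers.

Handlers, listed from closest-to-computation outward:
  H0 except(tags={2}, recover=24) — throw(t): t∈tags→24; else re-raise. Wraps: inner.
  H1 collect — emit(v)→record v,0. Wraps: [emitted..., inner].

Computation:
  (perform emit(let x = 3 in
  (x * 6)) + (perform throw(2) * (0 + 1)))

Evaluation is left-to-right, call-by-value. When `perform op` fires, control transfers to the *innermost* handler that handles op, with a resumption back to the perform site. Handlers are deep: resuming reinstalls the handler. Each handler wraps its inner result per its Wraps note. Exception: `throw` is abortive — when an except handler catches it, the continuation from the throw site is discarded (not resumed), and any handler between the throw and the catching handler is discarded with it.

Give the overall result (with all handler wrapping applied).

Step-by-step:
emit(18) @ H1 ⇒ out+=18
throw(2) @ H0 caught ⇒ 24
H1 returns [18, 24]
= [18, 24]

Answer: [18, 24]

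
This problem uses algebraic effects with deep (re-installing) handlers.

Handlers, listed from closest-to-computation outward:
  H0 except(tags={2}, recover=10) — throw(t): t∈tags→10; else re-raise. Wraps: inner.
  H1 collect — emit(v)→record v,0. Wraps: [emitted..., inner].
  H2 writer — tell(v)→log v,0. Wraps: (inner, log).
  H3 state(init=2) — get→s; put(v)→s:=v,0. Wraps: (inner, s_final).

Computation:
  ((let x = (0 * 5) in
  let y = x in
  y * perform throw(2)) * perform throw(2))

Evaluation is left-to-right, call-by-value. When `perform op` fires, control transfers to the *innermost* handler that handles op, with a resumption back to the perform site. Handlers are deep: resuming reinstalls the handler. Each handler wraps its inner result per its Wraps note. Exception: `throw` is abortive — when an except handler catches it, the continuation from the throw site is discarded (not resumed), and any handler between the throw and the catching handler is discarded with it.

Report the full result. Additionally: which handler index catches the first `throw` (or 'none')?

Working:
throw(2) @ H0 caught ⇒ 10
H1 returns [10]
H2 returns ([10], ())
H3 returns (([10], ()), 2)
= (([10], ()), 2)

Answer: (([10], ()), 2) ; first throw caught by: H0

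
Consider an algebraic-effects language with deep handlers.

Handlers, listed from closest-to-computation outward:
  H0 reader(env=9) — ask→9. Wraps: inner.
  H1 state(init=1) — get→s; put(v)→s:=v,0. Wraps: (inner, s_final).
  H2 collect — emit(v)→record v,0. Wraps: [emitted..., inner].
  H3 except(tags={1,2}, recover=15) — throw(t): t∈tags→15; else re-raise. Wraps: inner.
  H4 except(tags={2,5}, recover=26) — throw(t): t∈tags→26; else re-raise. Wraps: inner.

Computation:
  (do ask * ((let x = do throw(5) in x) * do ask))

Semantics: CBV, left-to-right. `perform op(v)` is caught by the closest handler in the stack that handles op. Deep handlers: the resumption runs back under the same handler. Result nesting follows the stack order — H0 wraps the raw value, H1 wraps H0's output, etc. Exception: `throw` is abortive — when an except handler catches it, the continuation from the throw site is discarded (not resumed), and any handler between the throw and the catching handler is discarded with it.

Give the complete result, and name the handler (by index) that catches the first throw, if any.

Answer: 26 ; first throw caught by: H4

Step-by-step:
ask @ H0 ⇒ 9
throw(5) @ H3 re-raised
throw(5) @ H4 caught ⇒ 26
= 26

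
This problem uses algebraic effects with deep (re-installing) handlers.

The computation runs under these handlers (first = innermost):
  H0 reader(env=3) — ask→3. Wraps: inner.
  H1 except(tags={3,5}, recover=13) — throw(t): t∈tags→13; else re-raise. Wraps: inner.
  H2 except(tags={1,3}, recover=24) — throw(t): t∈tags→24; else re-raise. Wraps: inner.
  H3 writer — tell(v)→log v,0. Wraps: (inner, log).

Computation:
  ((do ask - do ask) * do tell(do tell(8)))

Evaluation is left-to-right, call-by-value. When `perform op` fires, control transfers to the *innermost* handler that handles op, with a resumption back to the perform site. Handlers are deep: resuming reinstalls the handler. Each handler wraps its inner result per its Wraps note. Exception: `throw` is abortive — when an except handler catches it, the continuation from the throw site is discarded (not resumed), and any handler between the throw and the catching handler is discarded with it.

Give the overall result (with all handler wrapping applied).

Answer: (0, (8, 0))

Step-by-step:
ask @ H0 ⇒ 3
ask @ H0 ⇒ 3
tell(8) @ H3 ⇒ log+=8
tell(0) @ H3 ⇒ log+=0
H0 returns 0
H1 returns 0
H2 returns 0
H3 returns (0, (8, 0))
= (0, (8, 0))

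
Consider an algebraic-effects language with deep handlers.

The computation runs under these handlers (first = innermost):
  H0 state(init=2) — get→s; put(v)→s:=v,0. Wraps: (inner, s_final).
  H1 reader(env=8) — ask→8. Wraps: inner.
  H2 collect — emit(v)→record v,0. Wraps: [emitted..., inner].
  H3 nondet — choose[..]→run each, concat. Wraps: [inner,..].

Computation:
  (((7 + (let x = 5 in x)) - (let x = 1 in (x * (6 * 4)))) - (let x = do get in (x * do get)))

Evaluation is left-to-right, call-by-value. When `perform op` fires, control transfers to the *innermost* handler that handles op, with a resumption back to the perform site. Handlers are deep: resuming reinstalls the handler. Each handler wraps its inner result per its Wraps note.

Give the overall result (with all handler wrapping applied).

Answer: [[(-16, 2)]]

Working:
get @ H0 ⇒ 2
get @ H0 ⇒ 2
H0 returns (-16, 2)
H1 returns (-16, 2)
H2 returns [(-16, 2)]
H3 returns [[(-16, 2)]]
= [[(-16, 2)]]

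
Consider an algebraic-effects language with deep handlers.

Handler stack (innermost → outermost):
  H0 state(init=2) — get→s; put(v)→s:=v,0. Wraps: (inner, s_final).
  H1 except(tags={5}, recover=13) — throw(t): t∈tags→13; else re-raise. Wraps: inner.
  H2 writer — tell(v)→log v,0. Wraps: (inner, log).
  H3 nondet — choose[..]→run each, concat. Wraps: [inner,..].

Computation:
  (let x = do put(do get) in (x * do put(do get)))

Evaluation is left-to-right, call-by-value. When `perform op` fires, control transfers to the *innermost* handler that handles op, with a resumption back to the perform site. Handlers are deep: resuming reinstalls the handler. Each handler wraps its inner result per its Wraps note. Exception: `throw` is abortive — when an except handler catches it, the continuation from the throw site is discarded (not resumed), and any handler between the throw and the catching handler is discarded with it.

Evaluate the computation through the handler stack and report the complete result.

Working:
get @ H0 ⇒ 2
put(2) @ H0 ⇒ s:=2
get @ H0 ⇒ 2
put(2) @ H0 ⇒ s:=2
H0 returns (0, 2)
H1 returns (0, 2)
H2 returns ((0, 2), ())
H3 returns [((0, 2), ())]
= [((0, 2), ())]

Answer: [((0, 2), ())]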